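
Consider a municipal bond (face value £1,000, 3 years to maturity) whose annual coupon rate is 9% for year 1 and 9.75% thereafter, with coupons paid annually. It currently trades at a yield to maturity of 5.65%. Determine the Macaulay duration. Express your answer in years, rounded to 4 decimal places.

2.7664 years

Periodic yield y = 0.0565. Discount each cash flow and weight by its year:
  t   CF        PV=CF/(1+0.0565)^t    t·PV
  1        90.00        85.1869        85.1869
  2        97.50        87.3505       174.7011
  3     1,097.50       930.6707     2,792.0120
  Σ                  1,103.2081     3,051.9000
Price P = Σ PV = 1,103.2081.
Macaulay duration = Σ(t·PV) / P = 3,051.9000 / 1,103.2081 = 2.76639 years.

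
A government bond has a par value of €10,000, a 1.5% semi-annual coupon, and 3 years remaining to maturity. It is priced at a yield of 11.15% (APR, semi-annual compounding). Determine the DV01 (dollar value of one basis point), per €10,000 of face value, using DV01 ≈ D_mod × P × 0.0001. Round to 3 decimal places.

€2.111

Periodic yield y = 0.05575.
  t   CF        PV=CF/(1+0.05575)^t    t·PV
  1        75.00        71.0395        71.0395
  2        75.00        67.2882       134.5765
  3        75.00        63.7350       191.2050
  4        75.00        60.3694       241.4776
  5        75.00        57.1815       285.9077
  6    10,075.00     7,275.7625    43,654.5750
  Σ                  7,595.3762    44,578.7813
P = 7,595.3762; D_Mac = 5.86920 half-year periods = 2.93460 yrs; D_mod = 2.77964 yrs.
DV01 ≈ 2.77964 × 7,595.3762 × 0.0001 = 2.111238.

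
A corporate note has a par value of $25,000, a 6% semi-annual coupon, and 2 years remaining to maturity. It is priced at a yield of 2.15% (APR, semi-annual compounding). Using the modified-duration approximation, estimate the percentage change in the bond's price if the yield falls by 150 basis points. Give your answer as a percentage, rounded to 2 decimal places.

Periodic yield y = 0.01075. Modified duration first:
  t   CF        PV=CF/(1+0.01075)^t    t·PV
  1       750.00       742.0233       742.0233
  2       750.00       734.1313     1,468.2627
  3       750.00       726.3234     2,178.9701
  4    25,750.00    24,671.8794    98,687.5176
  Σ                 26,874.3573   103,076.7736
P = 26,874.3573; D_Mac = 3.83551 half-year periods = 1.91775 yrs; D_mod = 1.91775/(1+0.01075) = 1.89736 yrs.
ΔP/P ≈ -D_mod · Δy = -1.89736 × (-0.015) = +0.028460 = +2.8460%.

+2.85%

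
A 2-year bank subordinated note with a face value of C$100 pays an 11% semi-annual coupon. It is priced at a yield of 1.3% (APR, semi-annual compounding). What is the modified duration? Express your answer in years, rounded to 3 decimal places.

1.851 years

Periodic yield y = 0.0065. First find Macaulay duration:
  t   CF        PV=CF/(1+0.0065)^t    t·PV
  1         5.50         5.4645         5.4645
  2         5.50         5.4292        10.8584
  3         5.50         5.3941        16.1824
  4       105.50       102.8010       411.2040
  Σ                    119.0888       443.7093
P = 119.0888; Macaulay duration = 443.7093 / 119.0888 = 3.72587 half-year periods = 1.86293 years.
Modified duration = D_Mac / (1 + y) = 1.86293 / 1.0065 = 1.85090 years.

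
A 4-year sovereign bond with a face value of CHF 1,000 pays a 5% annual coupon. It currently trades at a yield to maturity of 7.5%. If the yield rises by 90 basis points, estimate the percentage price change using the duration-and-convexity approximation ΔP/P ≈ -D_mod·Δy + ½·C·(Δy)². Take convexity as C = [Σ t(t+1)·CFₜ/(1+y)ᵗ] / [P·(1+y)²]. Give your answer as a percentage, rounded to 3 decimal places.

-3.042%

With y = 0.075:
  t   CF        PV=CF/(1+0.075)^t    t·PV        t(t+1)·PV
  1        50.00        46.5116        46.5116          93.0233
  2        50.00        43.2666        86.5333         259.5998
  3        50.00        40.2480       120.7441         482.9763
  4     1,050.00       786.2406     3,144.9622      15,724.8111
  Σ                    916.2668     3,398.7512      16,560.4105
P = 916.2668; D_Mac = 3.70935 yrs; D_mod = 3.45055 yrs; C = 15.63984.
Duration effect: -3.45055 × (+0.009) = -0.031055
Convexity effect: 0.5 × 15.63984 × (0.009)² = +0.0006334
ΔP/P ≈ -0.031055 + 0.0006334 = -0.030422 = -3.0422%.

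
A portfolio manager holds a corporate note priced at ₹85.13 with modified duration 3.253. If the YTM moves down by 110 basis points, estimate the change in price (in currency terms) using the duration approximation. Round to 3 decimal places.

+₹3.046

Duration approximation: ΔP/P ≈ -D_mod · Δy = -3.253 × (-0.011) = +0.035783.
ΔP ≈ 85.13 × (+0.035783) = +3.04620679.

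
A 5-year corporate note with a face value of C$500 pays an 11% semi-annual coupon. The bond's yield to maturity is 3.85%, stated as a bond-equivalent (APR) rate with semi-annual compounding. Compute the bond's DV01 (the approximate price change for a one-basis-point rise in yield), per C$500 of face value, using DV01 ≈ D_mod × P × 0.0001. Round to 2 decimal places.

C$0.27

Periodic yield y = 0.01925.
  t   CF        PV=CF/(1+0.01925)^t    t·PV
  1        27.50        26.9806        26.9806
  2        27.50        26.4711        52.9421
  3        27.50        25.9711        77.9133
  4        27.50        25.4806       101.9224
  5        27.50        24.9994       124.9969
  6        27.50        24.5272       147.1633
  7        27.50        24.0640       168.4479
  8        27.50        23.6095       188.8761
  9        27.50        23.1636       208.4725
  10      527.50       435.9285     4,359.2850
  Σ                    661.1956     5,457.0002
P = 661.1956; D_Mac = 8.25323 half-year periods = 4.12662 yrs; D_mod = 4.04868 yrs.
DV01 ≈ 4.04868 × 661.1956 × 0.0001 = 0.267697.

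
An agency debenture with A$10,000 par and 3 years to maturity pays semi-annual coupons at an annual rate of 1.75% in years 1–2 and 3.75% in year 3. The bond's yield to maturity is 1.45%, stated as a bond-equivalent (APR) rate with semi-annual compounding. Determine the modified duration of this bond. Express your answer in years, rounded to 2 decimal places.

Periodic yield y = 0.00725. First find Macaulay duration:
  t   CF        PV=CF/(1+0.00725)^t    t·PV
  1        87.50        86.8702        86.8702
  2        87.50        86.2449       172.4898
  3        87.50        85.6241       256.8724
  4        87.50        85.0078       340.0313
  5       187.50       180.8485       904.2425
  6    10,187.50     9,755.3749    58,532.2496
  Σ                 10,279.9705    60,292.7558
P = 10,279.9705; Macaulay duration = 60,292.7558 / 10,279.9705 = 5.86507 half-year periods = 2.93254 years.
Modified duration = D_Mac / (1 + y) = 2.93254 / 1.00725 = 2.91143 years.

2.91 years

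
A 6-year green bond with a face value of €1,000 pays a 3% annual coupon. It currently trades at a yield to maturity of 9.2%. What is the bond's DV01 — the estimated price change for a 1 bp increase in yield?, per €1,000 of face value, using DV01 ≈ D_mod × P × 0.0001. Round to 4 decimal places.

€0.3638

Periodic yield y = 0.092.
  t   CF        PV=CF/(1+0.092)^t    t·PV
  1        30.00        27.4725        27.4725
  2        30.00        25.1580        50.3160
  3        30.00        23.0385        69.1154
  4        30.00        21.0975        84.3899
  5        30.00        19.3200        96.6002
  6     1,030.00       607.4372     3,644.6233
  Σ                    723.5237     3,972.5173
P = 723.5237; D_Mac = 5.49051 yrs; D_mod = 5.02794 yrs.
DV01 ≈ 5.02794 × 723.5237 × 0.0001 = 0.363784.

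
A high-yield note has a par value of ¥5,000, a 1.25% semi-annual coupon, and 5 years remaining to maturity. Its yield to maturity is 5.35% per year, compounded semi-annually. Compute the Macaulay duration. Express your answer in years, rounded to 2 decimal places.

4.84 years

Periodic yield y = 0.02675. Discount each cash flow and weight by its period:
  t   CF        PV=CF/(1+0.02675)^t    t·PV
  1        31.25        30.4358        30.4358
  2        31.25        29.6429        59.2858
  3        31.25        28.8706        86.6118
  4        31.25        28.1184       112.4737
  5        31.25        27.3859       136.9293
  6        31.25        26.6724       160.0343
  7        31.25        25.9775       181.8424
  8        31.25        25.3007       202.4055
  9        31.25        24.6415       221.7737
  10    5,031.25     3,863.9258    38,639.2584
  Σ                  4,110.9716    39,831.0508
Price P = Σ PV = 4,110.9716.
Macaulay duration = Σ(t·PV) / P = 39,831.0508 / 4,110.9716 = 9.68896 half-year periods.
In years: 9.68896 / 2 = 4.84448 years.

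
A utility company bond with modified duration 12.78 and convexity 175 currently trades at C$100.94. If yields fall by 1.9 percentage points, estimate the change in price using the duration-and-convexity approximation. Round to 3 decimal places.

Duration effect: -D_mod·Δy = -12.78 × (-0.019) = +0.242820
Convexity effect: ½·C·(Δy)² = 0.5 × 175 × (-0.019)² = +0.0315875
ΔP/P ≈ +0.242820 + 0.0315875 = +0.2744075
ΔP ≈ 100.94 × (+0.2744075) = +27.69869305.

+C$27.699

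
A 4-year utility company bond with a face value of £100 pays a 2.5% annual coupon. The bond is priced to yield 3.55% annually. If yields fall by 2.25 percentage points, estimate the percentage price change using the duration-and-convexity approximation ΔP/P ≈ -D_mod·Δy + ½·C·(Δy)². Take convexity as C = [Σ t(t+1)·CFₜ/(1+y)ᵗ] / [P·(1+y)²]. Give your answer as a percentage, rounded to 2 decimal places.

+8.82%

With y = 0.0355:
  t   CF        PV=CF/(1+0.0355)^t    t·PV        t(t+1)·PV
  1         2.50         2.4143         2.4143           4.8286
  2         2.50         2.3315         4.6630          13.9891
  3         2.50         2.2516         6.7548          27.0191
  4       102.50        89.1504       356.6017       1,783.0086
  Σ                     96.1478       370.4338       1,828.8455
P = 96.1478; D_Mac = 3.85275 yrs; D_mod = 3.72067 yrs; C = 17.73933.
Duration effect: -3.72067 × (-0.0225) = +0.083715
Convexity effect: 0.5 × 17.73933 × (-0.0225)² = +0.0044903
ΔP/P ≈ +0.083715 + 0.0044903 = +0.088205 = +8.8205%.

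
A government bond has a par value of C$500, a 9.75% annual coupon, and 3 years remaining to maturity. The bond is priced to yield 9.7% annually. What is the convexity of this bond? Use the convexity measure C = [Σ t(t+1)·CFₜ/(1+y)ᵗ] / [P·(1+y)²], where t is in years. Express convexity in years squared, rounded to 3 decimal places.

With y = 0.097:
  t   CF        PV=CF/(1+0.097)^t    t·PV        t(t+1)·PV
  1        48.75        44.4394        44.4394          88.8788
  2        48.75        40.5099        81.0198         243.0595
  3       548.75       415.6757     1,247.0271       4,988.1086
  Σ                    500.6250     1,372.4864       5,320.0468
P = 500.6250.
Convexity = Σ t(t+1)·PV / [P·(1+y)²] = 5,320.0468 / (500.6250 × 1.203409) = 8.83059.

8.831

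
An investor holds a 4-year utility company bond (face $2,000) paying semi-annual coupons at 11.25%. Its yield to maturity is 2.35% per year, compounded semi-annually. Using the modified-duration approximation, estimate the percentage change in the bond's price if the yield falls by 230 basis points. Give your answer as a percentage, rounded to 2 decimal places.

Periodic yield y = 0.01175. Modified duration first:
  t   CF        PV=CF/(1+0.01175)^t    t·PV
  1       112.50       111.1935       111.1935
  2       112.50       109.9021       219.8043
  3       112.50       108.6258       325.8773
  4       112.50       107.3642       429.4570
  5       112.50       106.1174       530.5868
  6       112.50       104.8850       629.3098
  7       112.50       103.6669       725.6682
  8     2,112.50     1,924.0263    15,392.2107
  Σ                  2,675.7812    18,364.1075
P = 2,675.7812; D_Mac = 6.86308 half-year periods = 3.43154 yrs; D_mod = 3.43154/(1+0.01175) = 3.39169 yrs.
ΔP/P ≈ -D_mod · Δy = -3.39169 × (-0.023) = +0.078009 = +7.8009%.

+7.80%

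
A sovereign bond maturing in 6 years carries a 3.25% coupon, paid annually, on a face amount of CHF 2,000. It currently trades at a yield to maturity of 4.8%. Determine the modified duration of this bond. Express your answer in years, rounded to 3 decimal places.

Periodic yield y = 0.048. First find Macaulay duration:
  t   CF        PV=CF/(1+0.048)^t    t·PV
  1        65.00        62.0229        62.0229
  2        65.00        59.1822       118.3643
  3        65.00        56.4715       169.4146
  4        65.00        53.8850       215.5402
  5        65.00        51.4170       257.0851
  6     2,065.00     1,558.6635     9,351.9809
  Σ                  1,841.6421    10,174.4080
P = 1,841.6421; Macaulay duration = 10,174.4080 / 1,841.6421 = 5.52464 years.
Modified duration = D_Mac / (1 + y) = 5.52464 / 1.048 = 5.27160 years.

5.272 years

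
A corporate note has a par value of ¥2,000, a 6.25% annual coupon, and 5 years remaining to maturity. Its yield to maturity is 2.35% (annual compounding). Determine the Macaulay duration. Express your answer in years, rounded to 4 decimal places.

4.4951 years

Periodic yield y = 0.0235. Discount each cash flow and weight by its year:
  t   CF        PV=CF/(1+0.0235)^t    t·PV
  1       125.00       122.1299       122.1299
  2       125.00       119.3258       238.6516
  3       125.00       116.5860       349.7581
  4       125.00       113.9092       455.6366
  5     2,125.00     1,891.9938     9,459.9688
  Σ                  2,363.9447    10,626.1450
Price P = Σ PV = 2,363.9447.
Macaulay duration = Σ(t·PV) / P = 10,626.1450 / 2,363.9447 = 4.49509 years.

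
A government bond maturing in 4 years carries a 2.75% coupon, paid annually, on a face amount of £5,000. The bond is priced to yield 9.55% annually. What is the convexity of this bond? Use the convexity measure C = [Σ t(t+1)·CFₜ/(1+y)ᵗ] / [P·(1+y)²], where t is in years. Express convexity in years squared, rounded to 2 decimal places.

With y = 0.0955:
  t   CF        PV=CF/(1+0.0955)^t    t·PV        t(t+1)·PV
  1       137.50       125.5135       125.5135         251.0269
  2       137.50       114.5719       229.1437         687.4311
  3       137.50       104.5841       313.7522       1,255.0089
  4     5,137.50     3,566.9934    14,267.9737      71,339.8683
  Σ                  3,911.6628    14,936.3830      73,533.3352
P = 3,911.6628.
Convexity = Σ t(t+1)·PV / [P·(1+y)²] = 73,533.3352 / (3,911.6628 × 1.200120) = 15.66383.

15.66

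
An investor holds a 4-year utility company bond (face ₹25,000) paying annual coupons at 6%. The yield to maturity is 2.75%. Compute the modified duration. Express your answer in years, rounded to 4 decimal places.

Periodic yield y = 0.0275. First find Macaulay duration:
  t   CF        PV=CF/(1+0.0275)^t    t·PV
  1     1,500.00     1,459.8540     1,459.8540
  2     1,500.00     1,420.7825     2,841.5650
  3     1,500.00     1,382.7567     4,148.2701
  4    26,500.00    23,774.8919    95,099.5678
  Σ                 28,038.2851   103,549.2568
P = 28,038.2851; Macaulay duration = 103,549.2568 / 28,038.2851 = 3.69314 years.
Modified duration = D_Mac / (1 + y) = 3.69314 / 1.0275 = 3.59429 years.

3.5943 years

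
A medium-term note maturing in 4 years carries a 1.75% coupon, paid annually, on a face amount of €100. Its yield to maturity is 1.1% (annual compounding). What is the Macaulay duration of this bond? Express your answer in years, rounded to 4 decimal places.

Periodic yield y = 0.011. Discount each cash flow and weight by its year:
  t   CF        PV=CF/(1+0.011)^t    t·PV
  1         1.75         1.7310         1.7310
  2         1.75         1.7121         3.4243
  3         1.75         1.6935         5.0805
  4       101.75        97.3935       389.5738
  Σ                    102.5300       399.8095
Price P = Σ PV = 102.5300.
Macaulay duration = Σ(t·PV) / P = 399.8095 / 102.5300 = 3.89944 years.

3.8994 years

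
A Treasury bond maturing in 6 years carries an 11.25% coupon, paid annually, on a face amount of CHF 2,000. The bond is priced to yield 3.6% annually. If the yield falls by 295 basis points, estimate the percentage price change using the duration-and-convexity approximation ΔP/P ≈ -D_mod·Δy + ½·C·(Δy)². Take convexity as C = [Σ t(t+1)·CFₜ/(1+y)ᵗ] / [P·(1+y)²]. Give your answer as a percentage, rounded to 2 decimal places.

With y = 0.036:
  t   CF        PV=CF/(1+0.036)^t    t·PV        t(t+1)·PV
  1       225.00       217.1815       217.1815         434.3629
  2       225.00       209.6346       419.2692       1,257.8077
  3       225.00       202.3500       607.0501       2,428.2002
  4       225.00       195.3186       781.2742       3,906.3710
  5       225.00       188.5314       942.6571       5,655.9426
  6     2,225.00     1,799.5813    10,797.4881      75,582.4166
  Σ                  2,812.5974    13,764.9202      89,265.1011
P = 2,812.5974; D_Mac = 4.89402 yrs; D_mod = 4.72396 yrs; C = 29.57022.
Duration effect: -4.72396 × (-0.0295) = +0.139357
Convexity effect: 0.5 × 29.57022 × (-0.0295)² = +0.0128667
ΔP/P ≈ +0.139357 + 0.0128667 = +0.152224 = +15.2224%.

+15.22%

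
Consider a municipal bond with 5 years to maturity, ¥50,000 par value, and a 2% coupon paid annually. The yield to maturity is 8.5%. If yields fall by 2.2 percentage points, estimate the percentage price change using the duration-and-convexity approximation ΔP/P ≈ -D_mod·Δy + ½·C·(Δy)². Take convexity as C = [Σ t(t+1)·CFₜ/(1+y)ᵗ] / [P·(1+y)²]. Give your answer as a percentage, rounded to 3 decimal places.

+10.253%

With y = 0.085:
  t   CF        PV=CF/(1+0.085)^t    t·PV        t(t+1)·PV
  1     1,000.00       921.6590       921.6590       1,843.3180
  2     1,000.00       849.4553     1,698.9106       5,096.7317
  3     1,000.00       782.9081     2,348.7243       9,394.8972
  4     1,000.00       721.5743     2,886.2971      14,431.4857
  5    51,000.00    33,917.3166   169,586.5829   1,017,519.4976
  Σ                 37,192.9132   177,442.1739   1,048,285.9302
P = 37,192.9132; D_Mac = 4.77086 yrs; D_mod = 4.39711 yrs; C = 23.94198.
Duration effect: -4.39711 × (-0.022) = +0.096736
Convexity effect: 0.5 × 23.94198 × (-0.022)² = +0.0057940
ΔP/P ≈ +0.096736 + 0.0057940 = +0.102530 = +10.2530%.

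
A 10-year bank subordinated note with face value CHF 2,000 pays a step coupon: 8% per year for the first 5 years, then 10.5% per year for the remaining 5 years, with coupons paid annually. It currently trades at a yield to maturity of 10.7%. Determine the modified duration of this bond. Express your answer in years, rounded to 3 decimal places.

6.345 years

Periodic yield y = 0.107. First find Macaulay duration:
  t   CF        PV=CF/(1+0.107)^t    t·PV
  1       160.00       144.5348       144.5348
  2       160.00       130.5644       261.1288
  3       160.00       117.9443       353.8330
  4       160.00       106.5441       426.1765
  5       160.00        96.2458       481.2291
  6       210.00       114.1126       684.6756
  7       210.00       103.0827       721.5792
  8       210.00        93.1190       744.9520
  9       210.00        84.1183       757.0651
  10    2,210.00       799.6797     7,996.7969
  Σ                  1,789.9458    12,571.9709
P = 1,789.9458; Macaulay duration = 12,571.9709 / 1,789.9458 = 7.02366 years.
Modified duration = D_Mac / (1 + y) = 7.02366 / 1.107 = 6.34477 years.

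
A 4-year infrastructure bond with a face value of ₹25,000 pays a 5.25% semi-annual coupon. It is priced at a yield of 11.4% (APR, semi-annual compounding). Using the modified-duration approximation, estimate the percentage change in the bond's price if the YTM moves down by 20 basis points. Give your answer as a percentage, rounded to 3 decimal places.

Periodic yield y = 0.057. Modified duration first:
  t   CF        PV=CF/(1+0.057)^t    t·PV
  1       656.25       620.8609       620.8609
  2       656.25       587.3803     1,174.7605
  3       656.25       555.7051     1,667.1152
  4       656.25       525.7380     2,102.9520
  5       656.25       497.3869     2,486.9347
  6       656.25       470.5648     2,823.3885
  7       656.25       445.1890     3,116.3229
  8    25,656.25    16,466.1960   131,729.5679
  Σ                 20,169.0209   145,721.9026
P = 20,169.0209; D_Mac = 7.22504 half-year periods = 3.61252 yrs; D_mod = 3.61252/(1+0.057) = 3.41771 yrs.
ΔP/P ≈ -D_mod · Δy = -3.41771 × (-0.002) = +0.006835 = +0.6835%.

+0.684%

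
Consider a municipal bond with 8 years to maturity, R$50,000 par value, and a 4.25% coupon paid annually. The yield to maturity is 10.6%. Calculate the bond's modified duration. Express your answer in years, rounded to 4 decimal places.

6.0260 years

Periodic yield y = 0.106. First find Macaulay duration:
  t   CF        PV=CF/(1+0.106)^t    t·PV
  1     2,125.00     1,921.3382     1,921.3382
  2     2,125.00     1,737.1954     3,474.3909
  3     2,125.00     1,570.7011     4,712.1034
  4     2,125.00     1,420.1638     5,680.6550
  5     2,125.00     1,284.0540     6,420.2702
  6     2,125.00     1,160.9892     6,965.9351
  7     2,125.00     1,049.7190     7,348.0328
  8    52,125.00    23,281.1834   186,249.4673
  Σ                 33,425.3441   222,772.1928
P = 33,425.3441; Macaulay duration = 222,772.1928 / 33,425.3441 = 6.66477 years.
Modified duration = D_Mac / (1 + y) = 6.66477 / 1.106 = 6.02601 years.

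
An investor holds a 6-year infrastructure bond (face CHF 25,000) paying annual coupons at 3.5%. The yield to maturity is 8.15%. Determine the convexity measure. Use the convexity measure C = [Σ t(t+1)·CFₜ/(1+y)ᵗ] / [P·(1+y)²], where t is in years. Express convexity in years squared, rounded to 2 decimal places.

31.50

With y = 0.0815:
  t   CF        PV=CF/(1+0.0815)^t    t·PV        t(t+1)·PV
  1       875.00       809.0615       809.0615       1,618.1230
  2       875.00       748.0920     1,496.1840       4,488.5519
  3       875.00       691.7171     2,075.1512       8,300.6046
  4       875.00       639.5904     2,558.3617      12,791.8086
  5       875.00       591.3920     2,956.9599      17,741.7595
  6    25,875.00    16,170.4169    97,022.5012     679,157.5081
  Σ                 19,650.2698   106,918.2194     724,098.3559
P = 19,650.2698.
Convexity = Σ t(t+1)·PV / [P·(1+y)²] = 724,098.3559 / (19,650.2698 × 1.169642) = 31.50475.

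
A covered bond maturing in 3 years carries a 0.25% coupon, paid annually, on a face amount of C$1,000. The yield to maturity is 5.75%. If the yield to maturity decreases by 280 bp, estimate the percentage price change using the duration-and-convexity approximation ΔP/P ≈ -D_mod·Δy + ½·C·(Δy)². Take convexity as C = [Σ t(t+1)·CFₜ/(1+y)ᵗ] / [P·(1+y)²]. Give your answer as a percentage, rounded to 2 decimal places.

+8.34%

With y = 0.0575:
  t   CF        PV=CF/(1+0.0575)^t    t·PV        t(t+1)·PV
  1         2.50         2.3641         2.3641           4.7281
  2         2.50         2.2355         4.4710          13.4131
  3     1,002.50       847.7021     2,543.1063      10,172.4251
  Σ                    852.3017     2,549.9414      10,190.5663
P = 852.3017; D_Mac = 2.99183 yrs; D_mod = 2.82915 yrs; C = 10.69164.
Duration effect: -2.82915 × (-0.028) = +0.079216
Convexity effect: 0.5 × 10.69164 × (-0.028)² = +0.0041911
ΔP/P ≈ +0.079216 + 0.0041911 = +0.083407 = +8.3407%.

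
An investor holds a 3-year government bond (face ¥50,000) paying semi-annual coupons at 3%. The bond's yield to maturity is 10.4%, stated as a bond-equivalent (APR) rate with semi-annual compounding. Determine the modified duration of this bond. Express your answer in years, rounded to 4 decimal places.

2.7347 years

Periodic yield y = 0.052. First find Macaulay duration:
  t   CF        PV=CF/(1+0.052)^t    t·PV
  1       750.00       712.9278       712.9278
  2       750.00       677.6880     1,355.3760
  3       750.00       644.1901     1,932.5703
  4       750.00       612.3480     2,449.3920
  5       750.00       582.0798     2,910.3992
  6    50,750.00    37,440.4972   224,642.9833
  Σ                 40,669.7309   234,003.6486
P = 40,669.7309; Macaulay duration = 234,003.6486 / 40,669.7309 = 5.75375 half-year periods = 2.87688 years.
Modified duration = D_Mac / (1 + y) = 2.87688 / 1.052 = 2.73467 years.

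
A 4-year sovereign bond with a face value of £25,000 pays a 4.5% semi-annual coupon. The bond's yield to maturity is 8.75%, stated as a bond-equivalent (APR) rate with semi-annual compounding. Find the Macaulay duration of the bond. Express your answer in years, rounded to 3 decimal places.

3.677 years

Periodic yield y = 0.04375. Discount each cash flow and weight by its period:
  t   CF        PV=CF/(1+0.04375)^t    t·PV
  1       562.50       538.9222       538.9222
  2       562.50       516.3326     1,032.6652
  3       562.50       494.6899     1,484.0698
  4       562.50       473.9544     1,895.8177
  5       562.50       454.0881     2,270.4403
  6       562.50       435.0544     2,610.3266
  7       562.50       416.8186     2,917.7303
  8    25,562.50    18,148.1106   145,184.8848
  Σ                 21,477.9708   157,934.8568
Price P = Σ PV = 21,477.9708.
Macaulay duration = Σ(t·PV) / P = 157,934.8568 / 21,477.9708 = 7.35334 half-year periods.
In years: 7.35334 / 2 = 3.67667 years.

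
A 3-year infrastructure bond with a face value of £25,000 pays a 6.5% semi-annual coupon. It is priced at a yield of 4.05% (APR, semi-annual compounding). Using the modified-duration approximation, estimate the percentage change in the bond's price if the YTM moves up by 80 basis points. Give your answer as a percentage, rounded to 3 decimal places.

-2.182%

Periodic yield y = 0.02025. Modified duration first:
  t   CF        PV=CF/(1+0.02025)^t    t·PV
  1       812.50       796.3734       796.3734
  2       812.50       780.5670     1,561.1339
  3       812.50       765.0742     2,295.2226
  4       812.50       749.8890     2,999.5558
  5       812.50       735.0051     3,675.0255
  6    25,812.50    22,887.0832   137,322.4992
  Σ                 26,713.9918   148,649.8105
P = 26,713.9918; D_Mac = 5.56449 half-year periods = 2.78225 yrs; D_mod = 2.78225/(1+0.02025) = 2.72702 yrs.
ΔP/P ≈ -D_mod · Δy = -2.72702 × (+0.008) = -0.021816 = -2.1816%.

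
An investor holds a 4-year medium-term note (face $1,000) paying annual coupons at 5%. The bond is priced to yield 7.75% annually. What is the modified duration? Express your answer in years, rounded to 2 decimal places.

3.44 years

Periodic yield y = 0.0775. First find Macaulay duration:
  t   CF        PV=CF/(1+0.0775)^t    t·PV
  1        50.00        46.4037        46.4037
  2        50.00        43.0661        86.1322
  3        50.00        39.9685       119.9056
  4     1,050.00       778.9690     3,115.8761
  Σ                    908.4073     3,368.3175
P = 908.4073; Macaulay duration = 3,368.3175 / 908.4073 = 3.70794 years.
Modified duration = D_Mac / (1 + y) = 3.70794 / 1.0775 = 3.44124 years.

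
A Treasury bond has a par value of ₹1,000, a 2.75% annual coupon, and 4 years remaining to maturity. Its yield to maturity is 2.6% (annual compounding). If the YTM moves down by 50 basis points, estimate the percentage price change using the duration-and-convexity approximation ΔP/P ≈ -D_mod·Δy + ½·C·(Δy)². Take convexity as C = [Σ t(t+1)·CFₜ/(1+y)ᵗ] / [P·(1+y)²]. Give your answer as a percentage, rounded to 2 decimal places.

+1.90%

With y = 0.026:
  t   CF        PV=CF/(1+0.026)^t    t·PV        t(t+1)·PV
  1        27.50        26.8031        26.8031          53.6062
  2        27.50        26.1239        52.2478         156.7434
  3        27.50        25.4619        76.3857         305.5427
  4     1,027.50       927.2405     3,708.9620      18,544.8098
  Σ                  1,005.6294     3,864.3985      19,060.7021
P = 1,005.6294; D_Mac = 3.84277 yrs; D_mod = 3.74539 yrs; C = 18.00554.
Duration effect: -3.74539 × (-0.005) = +0.018727
Convexity effect: 0.5 × 18.00554 × (-0.005)² = +0.0002251
ΔP/P ≈ +0.018727 + 0.0002251 = +0.018952 = +1.8952%.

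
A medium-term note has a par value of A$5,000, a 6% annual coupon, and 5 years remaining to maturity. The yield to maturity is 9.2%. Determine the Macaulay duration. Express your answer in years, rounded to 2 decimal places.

Periodic yield y = 0.092. Discount each cash flow and weight by its year:
  t   CF        PV=CF/(1+0.092)^t    t·PV
  1       300.00       274.7253       274.7253
  2       300.00       251.5799       503.1598
  3       300.00       230.3845       691.1536
  4       300.00       210.9749       843.8994
  5     5,300.00     3,413.2074    17,066.0370
  Σ                  4,380.8720    19,378.9751
Price P = Σ PV = 4,380.8720.
Macaulay duration = Σ(t·PV) / P = 19,378.9751 / 4,380.8720 = 4.42354 years.

4.42 years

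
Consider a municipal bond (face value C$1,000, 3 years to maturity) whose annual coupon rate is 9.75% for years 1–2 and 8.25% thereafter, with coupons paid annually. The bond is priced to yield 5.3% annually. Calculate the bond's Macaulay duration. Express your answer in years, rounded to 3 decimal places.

2.753 years

Periodic yield y = 0.053. Discount each cash flow and weight by its year:
  t   CF        PV=CF/(1+0.053)^t    t·PV
  1        97.50        92.5926        92.5926
  2        97.50        87.9322       175.8644
  3     1,082.50       927.1346     2,781.4038
  Σ                  1,107.6594     3,049.8608
Price P = Σ PV = 1,107.6594.
Macaulay duration = Σ(t·PV) / P = 3,049.8608 / 1,107.6594 = 2.75343 years.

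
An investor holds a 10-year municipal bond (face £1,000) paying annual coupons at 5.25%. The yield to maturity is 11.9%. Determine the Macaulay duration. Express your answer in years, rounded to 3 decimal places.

7.413 years

Periodic yield y = 0.119. Discount each cash flow and weight by its year:
  t   CF        PV=CF/(1+0.119)^t    t·PV
  1        52.50        46.9169        46.9169
  2        52.50        41.9275        83.8550
  3        52.50        37.4687       112.4062
  4        52.50        33.4841       133.9365
  5        52.50        29.9233       149.6163
  6        52.50        26.7411       160.4464
  7        52.50        23.8973       167.2810
  8        52.50        21.3559       170.8475
  9        52.50        19.0848       171.7636
  10    1,052.50       341.9174     3,419.1743
  Σ                    622.7171     4,616.2437
Price P = Σ PV = 622.7171.
Macaulay duration = Σ(t·PV) / P = 4,616.2437 / 622.7171 = 7.41307 years.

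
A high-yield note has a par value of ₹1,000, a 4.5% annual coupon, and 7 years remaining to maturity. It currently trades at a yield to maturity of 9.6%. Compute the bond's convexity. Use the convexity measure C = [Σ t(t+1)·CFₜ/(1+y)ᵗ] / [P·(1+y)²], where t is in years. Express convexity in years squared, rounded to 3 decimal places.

37.921

With y = 0.096:
  t   CF        PV=CF/(1+0.096)^t    t·PV        t(t+1)·PV
  1        45.00        41.0584        41.0584          82.1168
  2        45.00        37.4620        74.9241         224.7722
  3        45.00        34.1807       102.5421         410.1683
  4        45.00        31.1868       124.7471         623.7353
  5        45.00        28.4551       142.2754         853.6523
  6        45.00        25.9627       155.7760       1,090.4317
  7     1,045.00       550.1010     3,850.7068      30,805.6544
  Σ                    748.4066     4,492.0297      34,090.5309
P = 748.4066.
Convexity = Σ t(t+1)·PV / [P·(1+y)²] = 34,090.5309 / (748.4066 × 1.201216) = 37.92059.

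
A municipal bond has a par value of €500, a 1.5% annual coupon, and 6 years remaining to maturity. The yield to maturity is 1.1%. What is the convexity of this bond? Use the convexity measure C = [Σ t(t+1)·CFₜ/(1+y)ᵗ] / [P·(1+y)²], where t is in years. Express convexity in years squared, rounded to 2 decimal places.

39.14

With y = 0.011:
  t   CF        PV=CF/(1+0.011)^t    t·PV        t(t+1)·PV
  1         7.50         7.4184         7.4184          14.8368
  2         7.50         7.3377        14.6754          44.0261
  3         7.50         7.2578        21.7735          87.0942
  4         7.50         7.1789        28.7155         143.5776
  5         7.50         7.1008        35.5039         213.0231
  6       507.50       475.2576     2,851.5459      19,960.8212
  Σ                    511.5512     2,959.6326      20,463.3789
P = 511.5512.
Convexity = Σ t(t+1)·PV / [P·(1+y)²] = 20,463.3789 / (511.5512 × 1.022121) = 39.13685.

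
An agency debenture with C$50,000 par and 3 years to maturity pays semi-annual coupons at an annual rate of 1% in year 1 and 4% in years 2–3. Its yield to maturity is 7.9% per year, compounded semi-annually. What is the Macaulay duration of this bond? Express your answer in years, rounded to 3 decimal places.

Periodic yield y = 0.0395. Discount each cash flow and weight by its period:
  t   CF        PV=CF/(1+0.0395)^t    t·PV
  1       250.00       240.5002       240.5002
  2       250.00       231.3615       462.7229
  3     1,000.00       890.2798     2,670.8394
  4     1,000.00       856.4500     3,425.8001
  5     1,000.00       823.9057     4,119.5287
  6    51,000.00    40,422.5041   242,535.0248
  Σ                 43,465.0014   253,454.4162
Price P = Σ PV = 43,465.0014.
Macaulay duration = Σ(t·PV) / P = 253,454.4162 / 43,465.0014 = 5.83123 half-year periods.
In years: 5.83123 / 2 = 2.91561 years.

2.916 years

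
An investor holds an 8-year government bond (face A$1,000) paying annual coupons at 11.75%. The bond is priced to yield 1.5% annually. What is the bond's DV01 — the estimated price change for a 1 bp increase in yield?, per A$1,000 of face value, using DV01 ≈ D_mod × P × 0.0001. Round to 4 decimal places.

A$1.0829

Periodic yield y = 0.015.
  t   CF        PV=CF/(1+0.015)^t    t·PV
  1       117.50       115.7635       115.7635
  2       117.50       114.0528       228.1055
  3       117.50       112.3672       337.1017
  4       117.50       110.7066       442.8266
  5       117.50       109.0706       545.3529
  6       117.50       107.4587       644.7522
  7       117.50       105.8706       741.0945
  8     1,117.50       992.0172     7,936.1374
  Σ                  1,767.3073    10,991.1346
P = 1,767.3073; D_Mac = 6.21914 yrs; D_mod = 6.12723 yrs.
DV01 ≈ 6.12723 × 1,767.3073 × 0.0001 = 1.082870.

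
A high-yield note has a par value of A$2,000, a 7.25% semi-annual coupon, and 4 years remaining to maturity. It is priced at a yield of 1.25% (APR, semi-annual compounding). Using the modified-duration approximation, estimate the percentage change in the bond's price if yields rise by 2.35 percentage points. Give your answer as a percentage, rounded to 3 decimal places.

Periodic yield y = 0.00625. Modified duration first:
  t   CF        PV=CF/(1+0.00625)^t    t·PV
  1        72.50        72.0497        72.0497
  2        72.50        71.6022       143.2044
  3        72.50        71.1574       213.4723
  4        72.50        70.7155       282.8619
  5        72.50        70.2762       351.3812
  6        72.50        69.8397       419.0385
  7        72.50        69.4060       485.8417
  8     2,072.50     1,971.7298    15,773.8381
  Σ                  2,466.7765    17,741.6878
P = 2,466.7765; D_Mac = 7.19226 half-year periods = 3.59613 yrs; D_mod = 3.59613/(1+0.00625) = 3.57379 yrs.
ΔP/P ≈ -D_mod · Δy = -3.57379 × (+0.0235) = -0.083984 = -8.3984%.

-8.398%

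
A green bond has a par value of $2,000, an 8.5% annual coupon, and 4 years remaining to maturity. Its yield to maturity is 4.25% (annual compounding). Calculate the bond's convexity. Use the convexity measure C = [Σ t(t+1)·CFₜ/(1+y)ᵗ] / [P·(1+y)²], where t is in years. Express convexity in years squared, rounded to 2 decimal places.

With y = 0.0425:
  t   CF        PV=CF/(1+0.0425)^t    t·PV        t(t+1)·PV
  1       170.00       163.0695       163.0695         326.1391
  2       170.00       156.4216       312.8433         938.5298
  3       170.00       150.0447       450.1342       1,800.5367
  4     2,170.00     1,837.1959     7,348.7838      36,743.9190
  Σ                  2,306.7318     8,274.8308      39,809.1245
P = 2,306.7318.
Convexity = Σ t(t+1)·PV / [P·(1+y)²] = 39,809.1245 / (2,306.7318 × 1.086806) = 15.87937.

15.88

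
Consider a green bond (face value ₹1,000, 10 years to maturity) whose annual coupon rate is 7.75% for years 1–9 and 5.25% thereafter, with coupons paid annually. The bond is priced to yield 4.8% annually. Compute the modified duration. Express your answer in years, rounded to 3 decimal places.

Periodic yield y = 0.048. First find Macaulay duration:
  t   CF        PV=CF/(1+0.048)^t    t·PV
  1        77.50        73.9504        73.9504
  2        77.50        70.5633       141.1267
  3        77.50        67.3314       201.9943
  4        77.50        64.2476       256.9902
  5        77.50        61.3049       306.5246
  6        77.50        58.4971       350.9823
  7        77.50        55.8178       390.7246
  8        77.50        53.2613       426.0901
  9        77.50        50.8218       457.3963
  10    1,052.50       658.5811     6,585.8112
  Σ                  1,214.3767     9,191.5907
P = 1,214.3767; Macaulay duration = 9,191.5907 / 1,214.3767 = 7.56898 years.
Modified duration = D_Mac / (1 + y) = 7.56898 / 1.048 = 7.22231 years.

7.222 years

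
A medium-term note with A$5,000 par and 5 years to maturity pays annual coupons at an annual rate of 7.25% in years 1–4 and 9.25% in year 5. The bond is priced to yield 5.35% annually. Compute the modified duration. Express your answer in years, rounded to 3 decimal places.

4.180 years

Periodic yield y = 0.0535. First find Macaulay duration:
  t   CF        PV=CF/(1+0.0535)^t    t·PV
  1       362.50       344.0911       344.0911
  2       362.50       326.6171       653.2342
  3       362.50       310.0305       930.0914
  4       362.50       294.2862     1,177.1447
  5     5,462.50     4,209.3860    21,046.9299
  Σ                  5,484.4109    24,151.4914
P = 5,484.4109; Macaulay duration = 24,151.4914 / 5,484.4109 = 4.40366 years.
Modified duration = D_Mac / (1 + y) = 4.40366 / 1.0535 = 4.18003 years.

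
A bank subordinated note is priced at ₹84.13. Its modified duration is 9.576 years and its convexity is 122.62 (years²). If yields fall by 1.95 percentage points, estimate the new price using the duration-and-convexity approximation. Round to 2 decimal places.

Duration effect: -D_mod·Δy = -9.576 × (-0.0195) = +0.186732
Convexity effect: ½·C·(Δy)² = 0.5 × 122.62 × (-0.0195)² = +0.0233131275
ΔP/P ≈ +0.186732 + 0.0233131275 = +0.2100451275
New price ≈ 84.13 × (1 + 0.2100451275) = 101.801096576575.

₹101.80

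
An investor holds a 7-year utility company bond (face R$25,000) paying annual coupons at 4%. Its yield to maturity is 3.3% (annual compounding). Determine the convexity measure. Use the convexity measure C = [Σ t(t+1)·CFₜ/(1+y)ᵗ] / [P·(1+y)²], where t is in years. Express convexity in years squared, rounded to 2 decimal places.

45.14

With y = 0.033:
  t   CF        PV=CF/(1+0.033)^t    t·PV        t(t+1)·PV
  1     1,000.00       968.0542       968.0542       1,936.1084
  2     1,000.00       937.1290     1,874.2579       5,622.7737
  3     1,000.00       907.1916     2,721.5749      10,886.2996
  4     1,000.00       878.2107     3,512.8427      17,564.2136
  5     1,000.00       850.1555     4,250.7777      25,504.6664
  6     1,000.00       822.9967     4,937.9799      34,565.8596
  7    26,000.00    20,714.3399   145,000.3790   1,160,003.0319
  Σ                 26,078.0775   163,265.8664   1,256,082.9532
P = 26,078.0775.
Convexity = Σ t(t+1)·PV / [P·(1+y)²] = 1,256,082.9532 / (26,078.0775 × 1.067089) = 45.13798.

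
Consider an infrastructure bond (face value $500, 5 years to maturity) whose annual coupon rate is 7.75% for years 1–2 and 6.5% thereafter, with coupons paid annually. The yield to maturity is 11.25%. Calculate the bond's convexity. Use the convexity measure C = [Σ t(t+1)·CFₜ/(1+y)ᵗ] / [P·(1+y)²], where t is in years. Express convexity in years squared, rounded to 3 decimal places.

With y = 0.1125:
  t   CF        PV=CF/(1+0.1125)^t    t·PV        t(t+1)·PV
  1        38.75        34.8315        34.8315          69.6629
  2        38.75        31.3092        62.6184         187.8551
  3        32.50        23.6039        70.8116         283.2465
  4        32.50        21.2170        84.8679         424.3393
  5       532.50       312.4780     1,562.3902       9,374.3415
  Σ                    423.4395     1,815.5195      10,339.4453
P = 423.4395.
Convexity = Σ t(t+1)·PV / [P·(1+y)²] = 10,339.4453 / (423.4395 × 1.237656) = 19.72903.

19.729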